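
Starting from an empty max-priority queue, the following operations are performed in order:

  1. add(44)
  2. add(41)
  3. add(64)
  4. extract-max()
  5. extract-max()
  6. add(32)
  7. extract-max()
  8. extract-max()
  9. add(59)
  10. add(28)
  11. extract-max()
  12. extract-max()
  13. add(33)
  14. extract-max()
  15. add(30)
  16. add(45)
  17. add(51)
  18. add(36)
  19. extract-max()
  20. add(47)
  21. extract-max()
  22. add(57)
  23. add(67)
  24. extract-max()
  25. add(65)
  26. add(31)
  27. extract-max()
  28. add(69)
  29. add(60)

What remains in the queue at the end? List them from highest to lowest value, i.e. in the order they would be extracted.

insert 44 → {44}
insert 41 → {44, 41}
insert 64 → {64, 44, 41}
extract-max → 64; now {44, 41}
extract-max → 44; now {41}
insert 32 → {41, 32}
extract-max → 41; now {32}
extract-max → 32; now {}
insert 59 → {59}
insert 28 → {59, 28}
extract-max → 59; now {28}
extract-max → 28; now {}
insert 33 → {33}
extract-max → 33; now {}
insert 30 → {30}
insert 45 → {45, 30}
insert 51 → {51, 45, 30}
insert 36 → {51, 45, 36, 30}
extract-max → 51; now {45, 36, 30}
insert 47 → {47, 45, 36, 30}
extract-max → 47; now {45, 36, 30}
insert 57 → {57, 45, 36, 30}
insert 67 → {67, 57, 45, 36, 30}
extract-max → 67; now {57, 45, 36, 30}
insert 65 → {65, 57, 45, 36, 30}
insert 31 → {65, 57, 45, 36, 31, 30}
extract-max → 65; now {57, 45, 36, 31, 30}
insert 69 → {69, 57, 45, 36, 31, 30}
insert 60 → {69, 60, 57, 45, 36, 31, 30}

[69, 60, 57, 45, 36, 31, 30]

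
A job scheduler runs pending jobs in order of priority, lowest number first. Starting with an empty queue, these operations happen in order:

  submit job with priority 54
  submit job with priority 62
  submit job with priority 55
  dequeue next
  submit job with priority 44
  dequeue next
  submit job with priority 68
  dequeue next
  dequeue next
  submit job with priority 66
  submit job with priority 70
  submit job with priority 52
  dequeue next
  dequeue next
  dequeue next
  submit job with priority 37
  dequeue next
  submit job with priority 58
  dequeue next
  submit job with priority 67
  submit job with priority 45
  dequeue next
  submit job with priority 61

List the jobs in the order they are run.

insert 54 → {54}
insert 62 → {54, 62}
insert 55 → {54, 55, 62}
dequeue next → 54; now {55, 62}
insert 44 → {44, 55, 62}
dequeue next → 44; now {55, 62}
insert 68 → {55, 62, 68}
dequeue next → 55; now {62, 68}
dequeue next → 62; now {68}
insert 66 → {66, 68}
insert 70 → {66, 68, 70}
insert 52 → {52, 66, 68, 70}
dequeue next → 52; now {66, 68, 70}
dequeue next → 66; now {68, 70}
dequeue next → 68; now {70}
insert 37 → {37, 70}
dequeue next → 37; now {70}
insert 58 → {58, 70}
dequeue next → 58; now {70}
insert 67 → {67, 70}
insert 45 → {45, 67, 70}
dequeue next → 45; now {67, 70}
insert 61 → {61, 67, 70}

54, 44, 55, 62, 52, 66, 68, 37, 58, 45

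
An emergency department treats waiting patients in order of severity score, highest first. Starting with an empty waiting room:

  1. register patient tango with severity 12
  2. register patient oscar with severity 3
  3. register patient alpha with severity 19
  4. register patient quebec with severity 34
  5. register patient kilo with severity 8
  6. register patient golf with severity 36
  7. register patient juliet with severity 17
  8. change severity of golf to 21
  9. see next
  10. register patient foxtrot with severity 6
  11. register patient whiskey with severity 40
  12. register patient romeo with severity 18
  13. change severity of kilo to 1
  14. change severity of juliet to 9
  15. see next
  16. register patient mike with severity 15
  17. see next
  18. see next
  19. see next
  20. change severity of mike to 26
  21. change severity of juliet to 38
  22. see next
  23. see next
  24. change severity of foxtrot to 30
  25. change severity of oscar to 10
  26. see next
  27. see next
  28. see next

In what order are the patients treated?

add tango (severity 12) → {tango:12}
add oscar (severity 3) → {tango:12, oscar:3}
add alpha (severity 19) → {alpha:19, tango:12, oscar:3}
add quebec (severity 34) → {quebec:34, alpha:19, tango:12, oscar:3}
add kilo (severity 8) → {quebec:34, alpha:19, tango:12, kilo:8, oscar:3}
add golf (severity 36) → {golf:36, quebec:34, alpha:19, tango:12, kilo:8, oscar:3}
add juliet (severity 17) → {golf:36, quebec:34, alpha:19, juliet:17, tango:12, kilo:8, oscar:3}
update golf to severity 21 → {quebec:34, golf:21, alpha:19, juliet:17, tango:12, kilo:8, oscar:3}
see next → quebec; now {golf:21, alpha:19, juliet:17, tango:12, kilo:8, oscar:3}
add foxtrot (severity 6) → {golf:21, alpha:19, juliet:17, tango:12, kilo:8, foxtrot:6, oscar:3}
add whiskey (severity 40) → {whiskey:40, golf:21, alpha:19, juliet:17, tango:12, kilo:8, foxtrot:6, oscar:3}
add romeo (severity 18) → {whiskey:40, golf:21, alpha:19, romeo:18, juliet:17, tango:12, kilo:8, foxtrot:6, oscar:3}
update kilo to severity 1 → {whiskey:40, golf:21, alpha:19, romeo:18, juliet:17, tango:12, foxtrot:6, oscar:3, kilo:1}
update juliet to severity 9 → {whiskey:40, golf:21, alpha:19, romeo:18, tango:12, juliet:9, foxtrot:6, oscar:3, kilo:1}
see next → whiskey; now {golf:21, alpha:19, romeo:18, tango:12, juliet:9, foxtrot:6, oscar:3, kilo:1}
add mike (severity 15) → {golf:21, alpha:19, romeo:18, mike:15, tango:12, juliet:9, foxtrot:6, oscar:3, kilo:1}
see next → golf; now {alpha:19, romeo:18, mike:15, tango:12, juliet:9, foxtrot:6, oscar:3, kilo:1}
see next → alpha; now {romeo:18, mike:15, tango:12, juliet:9, foxtrot:6, oscar:3, kilo:1}
see next → romeo; now {mike:15, tango:12, juliet:9, foxtrot:6, oscar:3, kilo:1}
update mike to severity 26 → {mike:26, tango:12, juliet:9, foxtrot:6, oscar:3, kilo:1}
update juliet to severity 38 → {juliet:38, mike:26, tango:12, foxtrot:6, oscar:3, kilo:1}
see next → juliet; now {mike:26, tango:12, foxtrot:6, oscar:3, kilo:1}
see next → mike; now {tango:12, foxtrot:6, oscar:3, kilo:1}
update foxtrot to severity 30 → {foxtrot:30, tango:12, oscar:3, kilo:1}
update oscar to severity 10 → {foxtrot:30, tango:12, oscar:10, kilo:1}
see next → foxtrot; now {tango:12, oscar:10, kilo:1}
see next → tango; now {oscar:10, kilo:1}
see next → oscar; now {kilo:1}

quebec, whiskey, golf, alpha, romeo, juliet, mike, foxtrot, tango, oscar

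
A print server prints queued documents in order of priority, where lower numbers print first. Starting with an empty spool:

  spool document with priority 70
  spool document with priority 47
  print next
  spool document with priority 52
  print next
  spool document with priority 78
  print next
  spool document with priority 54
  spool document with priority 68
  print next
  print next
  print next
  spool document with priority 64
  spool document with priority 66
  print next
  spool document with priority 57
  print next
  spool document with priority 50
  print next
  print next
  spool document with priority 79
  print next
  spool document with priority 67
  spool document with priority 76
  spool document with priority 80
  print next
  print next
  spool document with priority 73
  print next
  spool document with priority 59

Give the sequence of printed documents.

insert 70 → {70}
insert 47 → {47, 70}
print next → 47; now {70}
insert 52 → {52, 70}
print next → 52; now {70}
insert 78 → {70, 78}
print next → 70; now {78}
insert 54 → {54, 78}
insert 68 → {54, 68, 78}
print next → 54; now {68, 78}
print next → 68; now {78}
print next → 78; now {}
insert 64 → {64}
insert 66 → {64, 66}
print next → 64; now {66}
insert 57 → {57, 66}
print next → 57; now {66}
insert 50 → {50, 66}
print next → 50; now {66}
print next → 66; now {}
insert 79 → {79}
print next → 79; now {}
insert 67 → {67}
insert 76 → {67, 76}
insert 80 → {67, 76, 80}
print next → 67; now {76, 80}
print next → 76; now {80}
insert 73 → {73, 80}
print next → 73; now {80}
insert 59 → {59, 80}

47 → 52 → 70 → 54 → 68 → 78 → 64 → 57 → 50 → 66 → 79 → 67 → 76 → 73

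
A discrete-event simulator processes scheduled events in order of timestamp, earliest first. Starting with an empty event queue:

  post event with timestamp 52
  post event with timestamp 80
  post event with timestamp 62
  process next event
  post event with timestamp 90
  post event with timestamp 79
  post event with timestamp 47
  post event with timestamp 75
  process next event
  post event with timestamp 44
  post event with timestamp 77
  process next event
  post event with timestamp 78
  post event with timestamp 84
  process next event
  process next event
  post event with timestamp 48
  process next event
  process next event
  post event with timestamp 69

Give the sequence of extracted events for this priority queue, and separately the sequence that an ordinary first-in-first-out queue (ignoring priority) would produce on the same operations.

priority queue: [52, 47, 44, 62, 75, 48, 77]; FIFO queue: 52 → 80 → 62 → 90 → 79 → 47 → 75

insert 52 → {52}
insert 80 → {52, 80}
insert 62 → {52, 62, 80}
process next event → 52; now {62, 80}
insert 90 → {62, 80, 90}
insert 79 → {62, 79, 80, 90}
insert 47 → {47, 62, 79, 80, 90}
insert 75 → {47, 62, 75, 79, 80, 90}
process next event → 47; now {62, 75, 79, 80, 90}
insert 44 → {44, 62, 75, 79, 80, 90}
insert 77 → {44, 62, 75, 77, 79, 80, 90}
process next event → 44; now {62, 75, 77, 79, 80, 90}
insert 78 → {62, 75, 77, 78, 79, 80, 90}
insert 84 → {62, 75, 77, 78, 79, 80, 84, 90}
process next event → 62; now {75, 77, 78, 79, 80, 84, 90}
process next event → 75; now {77, 78, 79, 80, 84, 90}
insert 48 → {48, 77, 78, 79, 80, 84, 90}
process next event → 48; now {77, 78, 79, 80, 84, 90}
process next event → 77; now {78, 79, 80, 84, 90}
insert 69 → {69, 78, 79, 80, 84, 90}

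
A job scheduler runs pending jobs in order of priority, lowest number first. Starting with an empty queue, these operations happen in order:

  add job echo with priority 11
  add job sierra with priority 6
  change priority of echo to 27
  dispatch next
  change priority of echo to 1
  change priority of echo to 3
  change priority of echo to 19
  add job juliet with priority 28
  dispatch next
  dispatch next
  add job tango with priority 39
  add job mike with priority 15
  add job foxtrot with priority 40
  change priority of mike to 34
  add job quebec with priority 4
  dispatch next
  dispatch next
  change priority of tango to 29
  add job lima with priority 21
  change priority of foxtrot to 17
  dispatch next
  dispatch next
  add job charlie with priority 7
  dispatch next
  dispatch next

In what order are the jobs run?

sierra, echo, juliet, quebec, mike, foxtrot, lima, charlie, tango

add echo (priority 11) → {echo:11}
add sierra (priority 6) → {sierra:6, echo:11}
update echo to priority 27 → {sierra:6, echo:27}
dispatch next → sierra; now {echo:27}
update echo to priority 1 → {echo:1}
update echo to priority 3 → {echo:3}
update echo to priority 19 → {echo:19}
add juliet (priority 28) → {echo:19, juliet:28}
dispatch next → echo; now {juliet:28}
dispatch next → juliet; now {}
add tango (priority 39) → {tango:39}
add mike (priority 15) → {mike:15, tango:39}
add foxtrot (priority 40) → {mike:15, tango:39, foxtrot:40}
update mike to priority 34 → {mike:34, tango:39, foxtrot:40}
add quebec (priority 4) → {quebec:4, mike:34, tango:39, foxtrot:40}
dispatch next → quebec; now {mike:34, tango:39, foxtrot:40}
dispatch next → mike; now {tango:39, foxtrot:40}
update tango to priority 29 → {tango:29, foxtrot:40}
add lima (priority 21) → {lima:21, tango:29, foxtrot:40}
update foxtrot to priority 17 → {foxtrot:17, lima:21, tango:29}
dispatch next → foxtrot; now {lima:21, tango:29}
dispatch next → lima; now {tango:29}
add charlie (priority 7) → {charlie:7, tango:29}
dispatch next → charlie; now {tango:29}
dispatch next → tango; now {}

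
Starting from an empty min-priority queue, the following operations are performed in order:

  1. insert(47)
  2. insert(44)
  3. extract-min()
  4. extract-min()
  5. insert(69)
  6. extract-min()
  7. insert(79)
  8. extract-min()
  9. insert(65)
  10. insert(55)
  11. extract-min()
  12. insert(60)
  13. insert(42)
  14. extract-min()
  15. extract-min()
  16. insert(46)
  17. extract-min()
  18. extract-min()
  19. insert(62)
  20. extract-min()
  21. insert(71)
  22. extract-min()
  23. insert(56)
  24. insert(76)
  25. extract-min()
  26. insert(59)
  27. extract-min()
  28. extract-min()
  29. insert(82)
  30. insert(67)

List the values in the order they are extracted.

insert 47 → {47}
insert 44 → {44, 47}
extract-min → 44; now {47}
extract-min → 47; now {}
insert 69 → {69}
extract-min → 69; now {}
insert 79 → {79}
extract-min → 79; now {}
insert 65 → {65}
insert 55 → {55, 65}
extract-min → 55; now {65}
insert 60 → {60, 65}
insert 42 → {42, 60, 65}
extract-min → 42; now {60, 65}
extract-min → 60; now {65}
insert 46 → {46, 65}
extract-min → 46; now {65}
extract-min → 65; now {}
insert 62 → {62}
extract-min → 62; now {}
insert 71 → {71}
extract-min → 71; now {}
insert 56 → {56}
insert 76 → {56, 76}
extract-min → 56; now {76}
insert 59 → {59, 76}
extract-min → 59; now {76}
extract-min → 76; now {}
insert 82 → {82}
insert 67 → {67, 82}

[44, 47, 69, 79, 55, 42, 60, 46, 65, 62, 71, 56, 59, 76]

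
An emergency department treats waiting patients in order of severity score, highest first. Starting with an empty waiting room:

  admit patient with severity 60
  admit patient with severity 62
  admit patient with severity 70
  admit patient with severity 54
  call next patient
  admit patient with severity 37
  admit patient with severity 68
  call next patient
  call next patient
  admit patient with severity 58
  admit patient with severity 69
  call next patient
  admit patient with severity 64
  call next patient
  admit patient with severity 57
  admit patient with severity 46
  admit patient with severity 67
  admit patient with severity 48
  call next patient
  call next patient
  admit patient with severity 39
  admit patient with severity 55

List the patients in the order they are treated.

[70, 68, 62, 69, 64, 67, 60]

insert 60 → {60}
insert 62 → {62, 60}
insert 70 → {70, 62, 60}
insert 54 → {70, 62, 60, 54}
call next patient → 70; now {62, 60, 54}
insert 37 → {62, 60, 54, 37}
insert 68 → {68, 62, 60, 54, 37}
call next patient → 68; now {62, 60, 54, 37}
call next patient → 62; now {60, 54, 37}
insert 58 → {60, 58, 54, 37}
insert 69 → {69, 60, 58, 54, 37}
call next patient → 69; now {60, 58, 54, 37}
insert 64 → {64, 60, 58, 54, 37}
call next patient → 64; now {60, 58, 54, 37}
insert 57 → {60, 58, 57, 54, 37}
insert 46 → {60, 58, 57, 54, 46, 37}
insert 67 → {67, 60, 58, 57, 54, 46, 37}
insert 48 → {67, 60, 58, 57, 54, 48, 46, 37}
call next patient → 67; now {60, 58, 57, 54, 48, 46, 37}
call next patient → 60; now {58, 57, 54, 48, 46, 37}
insert 39 → {58, 57, 54, 48, 46, 39, 37}
insert 55 → {58, 57, 55, 54, 48, 46, 39, 37}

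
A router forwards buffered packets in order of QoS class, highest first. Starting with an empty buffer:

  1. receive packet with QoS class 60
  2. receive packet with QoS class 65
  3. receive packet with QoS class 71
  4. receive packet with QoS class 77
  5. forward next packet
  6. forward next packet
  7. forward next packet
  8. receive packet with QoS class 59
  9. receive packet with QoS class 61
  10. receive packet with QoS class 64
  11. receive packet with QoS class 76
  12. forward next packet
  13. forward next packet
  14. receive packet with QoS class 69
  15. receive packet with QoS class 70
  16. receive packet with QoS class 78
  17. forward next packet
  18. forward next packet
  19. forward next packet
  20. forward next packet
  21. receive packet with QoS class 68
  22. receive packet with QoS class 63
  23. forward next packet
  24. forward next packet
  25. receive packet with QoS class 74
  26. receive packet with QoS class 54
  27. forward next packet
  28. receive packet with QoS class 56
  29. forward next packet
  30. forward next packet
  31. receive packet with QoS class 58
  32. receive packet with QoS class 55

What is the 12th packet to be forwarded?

insert 60 → {60}
insert 65 → {65, 60}
insert 71 → {71, 65, 60}
insert 77 → {77, 71, 65, 60}
forward next packet → 77; now {71, 65, 60}
forward next packet → 71; now {65, 60}
forward next packet → 65; now {60}
insert 59 → {60, 59}
insert 61 → {61, 60, 59}
insert 64 → {64, 61, 60, 59}
insert 76 → {76, 64, 61, 60, 59}
forward next packet → 76; now {64, 61, 60, 59}
forward next packet → 64; now {61, 60, 59}
insert 69 → {69, 61, 60, 59}
insert 70 → {70, 69, 61, 60, 59}
insert 78 → {78, 70, 69, 61, 60, 59}
forward next packet → 78; now {70, 69, 61, 60, 59}
forward next packet → 70; now {69, 61, 60, 59}
forward next packet → 69; now {61, 60, 59}
forward next packet → 61; now {60, 59}
insert 68 → {68, 60, 59}
insert 63 → {68, 63, 60, 59}
forward next packet → 68; now {63, 60, 59}
forward next packet → 63; now {60, 59}
insert 74 → {74, 60, 59}
insert 54 → {74, 60, 59, 54}
forward next packet → 74; now {60, 59, 54}
insert 56 → {60, 59, 56, 54}
forward next packet → 60; now {59, 56, 54}
forward next packet → 59; now {56, 54}
insert 58 → {58, 56, 54}
insert 55 → {58, 56, 55, 54}

74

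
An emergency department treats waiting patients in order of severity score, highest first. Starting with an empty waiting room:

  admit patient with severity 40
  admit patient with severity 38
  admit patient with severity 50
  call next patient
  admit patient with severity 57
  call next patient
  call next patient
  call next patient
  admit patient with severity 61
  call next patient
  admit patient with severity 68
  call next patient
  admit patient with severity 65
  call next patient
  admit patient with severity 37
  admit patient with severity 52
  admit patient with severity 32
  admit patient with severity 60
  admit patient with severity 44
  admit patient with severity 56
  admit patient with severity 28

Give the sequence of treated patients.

50 → 57 → 40 → 38 → 61 → 68 → 65

insert 40 → {40}
insert 38 → {40, 38}
insert 50 → {50, 40, 38}
call next patient → 50; now {40, 38}
insert 57 → {57, 40, 38}
call next patient → 57; now {40, 38}
call next patient → 40; now {38}
call next patient → 38; now {}
insert 61 → {61}
call next patient → 61; now {}
insert 68 → {68}
call next patient → 68; now {}
insert 65 → {65}
call next patient → 65; now {}
insert 37 → {37}
insert 52 → {52, 37}
insert 32 → {52, 37, 32}
insert 60 → {60, 52, 37, 32}
insert 44 → {60, 52, 44, 37, 32}
insert 56 → {60, 56, 52, 44, 37, 32}
insert 28 → {60, 56, 52, 44, 37, 32, 28}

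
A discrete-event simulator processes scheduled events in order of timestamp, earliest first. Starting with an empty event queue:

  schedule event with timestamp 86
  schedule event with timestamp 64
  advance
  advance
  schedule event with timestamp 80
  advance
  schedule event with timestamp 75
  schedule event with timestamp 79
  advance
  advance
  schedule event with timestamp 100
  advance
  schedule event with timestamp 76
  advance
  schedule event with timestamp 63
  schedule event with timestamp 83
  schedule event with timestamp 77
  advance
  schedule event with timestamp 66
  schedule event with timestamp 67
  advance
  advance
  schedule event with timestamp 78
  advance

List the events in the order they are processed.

[64, 86, 80, 75, 79, 100, 76, 63, 66, 67, 77]

insert 86 → {86}
insert 64 → {64, 86}
advance → 64; now {86}
advance → 86; now {}
insert 80 → {80}
advance → 80; now {}
insert 75 → {75}
insert 79 → {75, 79}
advance → 75; now {79}
advance → 79; now {}
insert 100 → {100}
advance → 100; now {}
insert 76 → {76}
advance → 76; now {}
insert 63 → {63}
insert 83 → {63, 83}
insert 77 → {63, 77, 83}
advance → 63; now {77, 83}
insert 66 → {66, 77, 83}
insert 67 → {66, 67, 77, 83}
advance → 66; now {67, 77, 83}
advance → 67; now {77, 83}
insert 78 → {77, 78, 83}
advance → 77; now {78, 83}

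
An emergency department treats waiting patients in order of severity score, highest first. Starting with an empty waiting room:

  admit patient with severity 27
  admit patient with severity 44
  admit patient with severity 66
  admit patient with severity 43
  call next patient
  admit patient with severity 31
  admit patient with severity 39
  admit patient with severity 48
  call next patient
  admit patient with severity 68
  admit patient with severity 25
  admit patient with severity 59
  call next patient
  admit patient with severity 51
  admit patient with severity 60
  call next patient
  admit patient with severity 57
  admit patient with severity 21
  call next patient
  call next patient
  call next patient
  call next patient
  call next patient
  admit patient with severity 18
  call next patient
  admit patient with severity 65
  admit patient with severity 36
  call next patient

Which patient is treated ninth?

insert 27 → {27}
insert 44 → {44, 27}
insert 66 → {66, 44, 27}
insert 43 → {66, 44, 43, 27}
call next patient → 66; now {44, 43, 27}
insert 31 → {44, 43, 31, 27}
insert 39 → {44, 43, 39, 31, 27}
insert 48 → {48, 44, 43, 39, 31, 27}
call next patient → 48; now {44, 43, 39, 31, 27}
insert 68 → {68, 44, 43, 39, 31, 27}
insert 25 → {68, 44, 43, 39, 31, 27, 25}
insert 59 → {68, 59, 44, 43, 39, 31, 27, 25}
call next patient → 68; now {59, 44, 43, 39, 31, 27, 25}
insert 51 → {59, 51, 44, 43, 39, 31, 27, 25}
insert 60 → {60, 59, 51, 44, 43, 39, 31, 27, 25}
call next patient → 60; now {59, 51, 44, 43, 39, 31, 27, 25}
insert 57 → {59, 57, 51, 44, 43, 39, 31, 27, 25}
insert 21 → {59, 57, 51, 44, 43, 39, 31, 27, 25, 21}
call next patient → 59; now {57, 51, 44, 43, 39, 31, 27, 25, 21}
call next patient → 57; now {51, 44, 43, 39, 31, 27, 25, 21}
call next patient → 51; now {44, 43, 39, 31, 27, 25, 21}
call next patient → 44; now {43, 39, 31, 27, 25, 21}
call next patient → 43; now {39, 31, 27, 25, 21}
insert 18 → {39, 31, 27, 25, 21, 18}
call next patient → 39; now {31, 27, 25, 21, 18}
insert 65 → {65, 31, 27, 25, 21, 18}
insert 36 → {65, 36, 31, 27, 25, 21, 18}
call next patient → 65; now {36, 31, 27, 25, 21, 18}

43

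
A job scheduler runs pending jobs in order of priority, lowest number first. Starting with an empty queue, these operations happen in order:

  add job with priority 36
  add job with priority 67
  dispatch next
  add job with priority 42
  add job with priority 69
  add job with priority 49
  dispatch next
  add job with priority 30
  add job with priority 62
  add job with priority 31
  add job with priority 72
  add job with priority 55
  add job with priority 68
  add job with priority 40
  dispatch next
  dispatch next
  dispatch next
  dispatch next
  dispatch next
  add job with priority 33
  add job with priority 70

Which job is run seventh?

insert 36 → {36}
insert 67 → {36, 67}
dispatch next → 36; now {67}
insert 42 → {42, 67}
insert 69 → {42, 67, 69}
insert 49 → {42, 49, 67, 69}
dispatch next → 42; now {49, 67, 69}
insert 30 → {30, 49, 67, 69}
insert 62 → {30, 49, 62, 67, 69}
insert 31 → {30, 31, 49, 62, 67, 69}
insert 72 → {30, 31, 49, 62, 67, 69, 72}
insert 55 → {30, 31, 49, 55, 62, 67, 69, 72}
insert 68 → {30, 31, 49, 55, 62, 67, 68, 69, 72}
insert 40 → {30, 31, 40, 49, 55, 62, 67, 68, 69, 72}
dispatch next → 30; now {31, 40, 49, 55, 62, 67, 68, 69, 72}
dispatch next → 31; now {40, 49, 55, 62, 67, 68, 69, 72}
dispatch next → 40; now {49, 55, 62, 67, 68, 69, 72}
dispatch next → 49; now {55, 62, 67, 68, 69, 72}
dispatch next → 55; now {62, 67, 68, 69, 72}
insert 33 → {33, 62, 67, 68, 69, 72}
insert 70 → {33, 62, 67, 68, 69, 70, 72}

55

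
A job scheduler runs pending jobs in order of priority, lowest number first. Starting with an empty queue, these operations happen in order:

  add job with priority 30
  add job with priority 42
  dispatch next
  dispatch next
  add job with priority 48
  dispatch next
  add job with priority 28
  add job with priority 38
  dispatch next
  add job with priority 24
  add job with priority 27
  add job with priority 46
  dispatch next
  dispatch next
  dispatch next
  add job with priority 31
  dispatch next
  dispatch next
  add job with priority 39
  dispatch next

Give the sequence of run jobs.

insert 30 → {30}
insert 42 → {30, 42}
dispatch next → 30; now {42}
dispatch next → 42; now {}
insert 48 → {48}
dispatch next → 48; now {}
insert 28 → {28}
insert 38 → {28, 38}
dispatch next → 28; now {38}
insert 24 → {24, 38}
insert 27 → {24, 27, 38}
insert 46 → {24, 27, 38, 46}
dispatch next → 24; now {27, 38, 46}
dispatch next → 27; now {38, 46}
dispatch next → 38; now {46}
insert 31 → {31, 46}
dispatch next → 31; now {46}
dispatch next → 46; now {}
insert 39 → {39}
dispatch next → 39; now {}

30, 42, 48, 28, 24, 27, 38, 31, 46, 39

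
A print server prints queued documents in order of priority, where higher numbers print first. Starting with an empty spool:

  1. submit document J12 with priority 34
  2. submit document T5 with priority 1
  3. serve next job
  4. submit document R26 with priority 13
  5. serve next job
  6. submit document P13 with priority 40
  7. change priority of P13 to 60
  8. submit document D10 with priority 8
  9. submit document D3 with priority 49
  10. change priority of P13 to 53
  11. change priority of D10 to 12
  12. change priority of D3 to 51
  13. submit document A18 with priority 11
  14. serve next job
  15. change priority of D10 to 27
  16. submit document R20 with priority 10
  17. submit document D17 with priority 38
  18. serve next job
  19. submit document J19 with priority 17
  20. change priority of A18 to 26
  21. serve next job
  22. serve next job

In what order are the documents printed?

add J12 (priority 34) → {J12:34}
add T5 (priority 1) → {J12:34, T5:1}
serve next job → J12; now {T5:1}
add R26 (priority 13) → {R26:13, T5:1}
serve next job → R26; now {T5:1}
add P13 (priority 40) → {P13:40, T5:1}
update P13 to priority 60 → {P13:60, T5:1}
add D10 (priority 8) → {P13:60, D10:8, T5:1}
add D3 (priority 49) → {P13:60, D3:49, D10:8, T5:1}
update P13 to priority 53 → {P13:53, D3:49, D10:8, T5:1}
update D10 to priority 12 → {P13:53, D3:49, D10:12, T5:1}
update D3 to priority 51 → {P13:53, D3:51, D10:12, T5:1}
add A18 (priority 11) → {P13:53, D3:51, D10:12, A18:11, T5:1}
serve next job → P13; now {D3:51, D10:12, A18:11, T5:1}
update D10 to priority 27 → {D3:51, D10:27, A18:11, T5:1}
add R20 (priority 10) → {D3:51, D10:27, A18:11, R20:10, T5:1}
add D17 (priority 38) → {D3:51, D17:38, D10:27, A18:11, R20:10, T5:1}
serve next job → D3; now {D17:38, D10:27, A18:11, R20:10, T5:1}
add J19 (priority 17) → {D17:38, D10:27, J19:17, A18:11, R20:10, T5:1}
update A18 to priority 26 → {D17:38, D10:27, A18:26, J19:17, R20:10, T5:1}
serve next job → D17; now {D10:27, A18:26, J19:17, R20:10, T5:1}
serve next job → D10; now {A18:26, J19:17, R20:10, T5:1}

J12 → R26 → P13 → D3 → D17 → D10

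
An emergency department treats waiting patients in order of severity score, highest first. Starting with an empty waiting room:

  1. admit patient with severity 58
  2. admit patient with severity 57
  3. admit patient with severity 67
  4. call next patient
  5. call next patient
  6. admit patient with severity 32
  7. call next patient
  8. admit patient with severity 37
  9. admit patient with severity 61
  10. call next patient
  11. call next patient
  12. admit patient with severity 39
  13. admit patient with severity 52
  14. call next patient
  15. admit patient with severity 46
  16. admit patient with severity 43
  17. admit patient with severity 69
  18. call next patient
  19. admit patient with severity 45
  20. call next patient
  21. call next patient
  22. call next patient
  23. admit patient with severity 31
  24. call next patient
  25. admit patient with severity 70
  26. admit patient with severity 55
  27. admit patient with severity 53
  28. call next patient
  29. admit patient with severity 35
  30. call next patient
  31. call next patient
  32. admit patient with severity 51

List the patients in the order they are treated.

insert 58 → {58}
insert 57 → {58, 57}
insert 67 → {67, 58, 57}
call next patient → 67; now {58, 57}
call next patient → 58; now {57}
insert 32 → {57, 32}
call next patient → 57; now {32}
insert 37 → {37, 32}
insert 61 → {61, 37, 32}
call next patient → 61; now {37, 32}
call next patient → 37; now {32}
insert 39 → {39, 32}
insert 52 → {52, 39, 32}
call next patient → 52; now {39, 32}
insert 46 → {46, 39, 32}
insert 43 → {46, 43, 39, 32}
insert 69 → {69, 46, 43, 39, 32}
call next patient → 69; now {46, 43, 39, 32}
insert 45 → {46, 45, 43, 39, 32}
call next patient → 46; now {45, 43, 39, 32}
call next patient → 45; now {43, 39, 32}
call next patient → 43; now {39, 32}
insert 31 → {39, 32, 31}
call next patient → 39; now {32, 31}
insert 70 → {70, 32, 31}
insert 55 → {70, 55, 32, 31}
insert 53 → {70, 55, 53, 32, 31}
call next patient → 70; now {55, 53, 32, 31}
insert 35 → {55, 53, 35, 32, 31}
call next patient → 55; now {53, 35, 32, 31}
call next patient → 53; now {35, 32, 31}
insert 51 → {51, 35, 32, 31}

67, 58, 57, 61, 37, 52, 69, 46, 45, 43, 39, 70, 55, 53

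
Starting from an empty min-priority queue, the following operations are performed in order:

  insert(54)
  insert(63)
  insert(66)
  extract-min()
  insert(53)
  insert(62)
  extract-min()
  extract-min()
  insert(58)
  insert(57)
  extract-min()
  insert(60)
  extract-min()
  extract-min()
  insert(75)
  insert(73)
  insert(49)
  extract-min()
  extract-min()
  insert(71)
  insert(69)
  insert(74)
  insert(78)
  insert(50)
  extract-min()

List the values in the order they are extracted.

insert 54 → {54}
insert 63 → {54, 63}
insert 66 → {54, 63, 66}
extract-min → 54; now {63, 66}
insert 53 → {53, 63, 66}
insert 62 → {53, 62, 63, 66}
extract-min → 53; now {62, 63, 66}
extract-min → 62; now {63, 66}
insert 58 → {58, 63, 66}
insert 57 → {57, 58, 63, 66}
extract-min → 57; now {58, 63, 66}
insert 60 → {58, 60, 63, 66}
extract-min → 58; now {60, 63, 66}
extract-min → 60; now {63, 66}
insert 75 → {63, 66, 75}
insert 73 → {63, 66, 73, 75}
insert 49 → {49, 63, 66, 73, 75}
extract-min → 49; now {63, 66, 73, 75}
extract-min → 63; now {66, 73, 75}
insert 71 → {66, 71, 73, 75}
insert 69 → {66, 69, 71, 73, 75}
insert 74 → {66, 69, 71, 73, 74, 75}
insert 78 → {66, 69, 71, 73, 74, 75, 78}
insert 50 → {50, 66, 69, 71, 73, 74, 75, 78}
extract-min → 50; now {66, 69, 71, 73, 74, 75, 78}

54 → 53 → 62 → 57 → 58 → 60 → 49 → 63 → 50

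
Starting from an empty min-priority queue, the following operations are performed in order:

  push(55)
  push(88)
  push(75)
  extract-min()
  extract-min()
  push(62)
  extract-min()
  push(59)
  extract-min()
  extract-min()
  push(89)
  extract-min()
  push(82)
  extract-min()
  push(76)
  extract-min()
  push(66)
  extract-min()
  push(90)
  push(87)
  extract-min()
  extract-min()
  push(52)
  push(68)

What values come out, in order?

insert 55 → {55}
insert 88 → {55, 88}
insert 75 → {55, 75, 88}
extract-min → 55; now {75, 88}
extract-min → 75; now {88}
insert 62 → {62, 88}
extract-min → 62; now {88}
insert 59 → {59, 88}
extract-min → 59; now {88}
extract-min → 88; now {}
insert 89 → {89}
extract-min → 89; now {}
insert 82 → {82}
extract-min → 82; now {}
insert 76 → {76}
extract-min → 76; now {}
insert 66 → {66}
extract-min → 66; now {}
insert 90 → {90}
insert 87 → {87, 90}
extract-min → 87; now {90}
extract-min → 90; now {}
insert 52 → {52}
insert 68 → {52, 68}

[55, 75, 62, 59, 88, 89, 82, 76, 66, 87, 90]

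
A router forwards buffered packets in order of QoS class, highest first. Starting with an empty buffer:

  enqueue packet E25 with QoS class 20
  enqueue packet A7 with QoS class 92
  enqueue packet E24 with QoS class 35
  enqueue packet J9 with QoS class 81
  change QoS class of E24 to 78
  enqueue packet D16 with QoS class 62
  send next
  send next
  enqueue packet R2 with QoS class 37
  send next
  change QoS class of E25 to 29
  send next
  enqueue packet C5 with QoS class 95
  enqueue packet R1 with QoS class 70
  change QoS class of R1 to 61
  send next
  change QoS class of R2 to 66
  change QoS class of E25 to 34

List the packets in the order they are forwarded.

add E25 (QoS class 20) → {E25:20}
add A7 (QoS class 92) → {A7:92, E25:20}
add E24 (QoS class 35) → {A7:92, E24:35, E25:20}
add J9 (QoS class 81) → {A7:92, J9:81, E24:35, E25:20}
update E24 to QoS class 78 → {A7:92, J9:81, E24:78, E25:20}
add D16 (QoS class 62) → {A7:92, J9:81, E24:78, D16:62, E25:20}
send next → A7; now {J9:81, E24:78, D16:62, E25:20}
send next → J9; now {E24:78, D16:62, E25:20}
add R2 (QoS class 37) → {E24:78, D16:62, R2:37, E25:20}
send next → E24; now {D16:62, R2:37, E25:20}
update E25 to QoS class 29 → {D16:62, R2:37, E25:29}
send next → D16; now {R2:37, E25:29}
add C5 (QoS class 95) → {C5:95, R2:37, E25:29}
add R1 (QoS class 70) → {C5:95, R1:70, R2:37, E25:29}
update R1 to QoS class 61 → {C5:95, R1:61, R2:37, E25:29}
send next → C5; now {R1:61, R2:37, E25:29}
update R2 to QoS class 66 → {R2:66, R1:61, E25:29}
update E25 to QoS class 34 → {R2:66, R1:61, E25:34}

A7 → J9 → E24 → D16 → C5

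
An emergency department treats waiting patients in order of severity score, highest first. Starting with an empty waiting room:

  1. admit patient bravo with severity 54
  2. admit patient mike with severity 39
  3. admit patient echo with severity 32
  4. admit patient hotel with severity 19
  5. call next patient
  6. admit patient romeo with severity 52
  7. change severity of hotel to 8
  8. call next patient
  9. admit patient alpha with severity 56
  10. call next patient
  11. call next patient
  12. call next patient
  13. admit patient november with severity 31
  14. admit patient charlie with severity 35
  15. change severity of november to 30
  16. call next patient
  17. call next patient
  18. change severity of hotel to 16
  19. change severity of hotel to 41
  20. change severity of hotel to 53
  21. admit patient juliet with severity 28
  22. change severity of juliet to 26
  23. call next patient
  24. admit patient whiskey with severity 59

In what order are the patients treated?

add bravo (severity 54) → {bravo:54}
add mike (severity 39) → {bravo:54, mike:39}
add echo (severity 32) → {bravo:54, mike:39, echo:32}
add hotel (severity 19) → {bravo:54, mike:39, echo:32, hotel:19}
call next patient → bravo; now {mike:39, echo:32, hotel:19}
add romeo (severity 52) → {romeo:52, mike:39, echo:32, hotel:19}
update hotel to severity 8 → {romeo:52, mike:39, echo:32, hotel:8}
call next patient → romeo; now {mike:39, echo:32, hotel:8}
add alpha (severity 56) → {alpha:56, mike:39, echo:32, hotel:8}
call next patient → alpha; now {mike:39, echo:32, hotel:8}
call next patient → mike; now {echo:32, hotel:8}
call next patient → echo; now {hotel:8}
add november (severity 31) → {november:31, hotel:8}
add charlie (severity 35) → {charlie:35, november:31, hotel:8}
update november to severity 30 → {charlie:35, november:30, hotel:8}
call next patient → charlie; now {november:30, hotel:8}
call next patient → november; now {hotel:8}
update hotel to severity 16 → {hotel:16}
update hotel to severity 41 → {hotel:41}
update hotel to severity 53 → {hotel:53}
add juliet (severity 28) → {hotel:53, juliet:28}
update juliet to severity 26 → {hotel:53, juliet:26}
call next patient → hotel; now {juliet:26}
add whiskey (severity 59) → {whiskey:59, juliet:26}

[bravo, romeo, alpha, mike, echo, charlie, november, hotel]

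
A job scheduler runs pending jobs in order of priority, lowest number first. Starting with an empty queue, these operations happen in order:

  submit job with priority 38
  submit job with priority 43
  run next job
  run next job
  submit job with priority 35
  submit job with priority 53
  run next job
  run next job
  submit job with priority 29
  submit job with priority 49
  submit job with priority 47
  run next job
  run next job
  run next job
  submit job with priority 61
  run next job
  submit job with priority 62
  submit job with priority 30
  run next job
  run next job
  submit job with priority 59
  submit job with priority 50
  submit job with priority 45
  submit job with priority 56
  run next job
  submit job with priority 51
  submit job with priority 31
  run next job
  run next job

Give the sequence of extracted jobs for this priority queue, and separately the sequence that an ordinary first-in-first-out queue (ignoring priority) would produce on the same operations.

insert 38 → {38}
insert 43 → {38, 43}
run next job → 38; now {43}
run next job → 43; now {}
insert 35 → {35}
insert 53 → {35, 53}
run next job → 35; now {53}
run next job → 53; now {}
insert 29 → {29}
insert 49 → {29, 49}
insert 47 → {29, 47, 49}
run next job → 29; now {47, 49}
run next job → 47; now {49}
run next job → 49; now {}
insert 61 → {61}
run next job → 61; now {}
insert 62 → {62}
insert 30 → {30, 62}
run next job → 30; now {62}
run next job → 62; now {}
insert 59 → {59}
insert 50 → {50, 59}
insert 45 → {45, 50, 59}
insert 56 → {45, 50, 56, 59}
run next job → 45; now {50, 56, 59}
insert 51 → {50, 51, 56, 59}
insert 31 → {31, 50, 51, 56, 59}
run next job → 31; now {50, 51, 56, 59}
run next job → 50; now {51, 56, 59}

priority queue: 38 → 43 → 35 → 53 → 29 → 47 → 49 → 61 → 30 → 62 → 45 → 31 → 50; FIFO queue: [38, 43, 35, 53, 29, 49, 47, 61, 62, 30, 59, 50, 45]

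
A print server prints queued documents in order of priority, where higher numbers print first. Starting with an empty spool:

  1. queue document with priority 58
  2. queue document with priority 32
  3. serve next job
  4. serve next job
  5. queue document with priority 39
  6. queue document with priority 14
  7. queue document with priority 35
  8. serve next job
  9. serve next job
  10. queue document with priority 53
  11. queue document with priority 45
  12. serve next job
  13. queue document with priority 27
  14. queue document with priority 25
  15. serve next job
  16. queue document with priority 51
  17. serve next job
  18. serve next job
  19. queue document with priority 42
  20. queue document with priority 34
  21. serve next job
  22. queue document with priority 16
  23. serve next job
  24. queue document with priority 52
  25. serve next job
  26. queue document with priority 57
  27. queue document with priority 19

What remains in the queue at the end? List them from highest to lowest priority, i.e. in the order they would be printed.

insert 58 → {58}
insert 32 → {58, 32}
serve next job → 58; now {32}
serve next job → 32; now {}
insert 39 → {39}
insert 14 → {39, 14}
insert 35 → {39, 35, 14}
serve next job → 39; now {35, 14}
serve next job → 35; now {14}
insert 53 → {53, 14}
insert 45 → {53, 45, 14}
serve next job → 53; now {45, 14}
insert 27 → {45, 27, 14}
insert 25 → {45, 27, 25, 14}
serve next job → 45; now {27, 25, 14}
insert 51 → {51, 27, 25, 14}
serve next job → 51; now {27, 25, 14}
serve next job → 27; now {25, 14}
insert 42 → {42, 25, 14}
insert 34 → {42, 34, 25, 14}
serve next job → 42; now {34, 25, 14}
insert 16 → {34, 25, 16, 14}
serve next job → 34; now {25, 16, 14}
insert 52 → {52, 25, 16, 14}
serve next job → 52; now {25, 16, 14}
insert 57 → {57, 25, 16, 14}
insert 19 → {57, 25, 19, 16, 14}

57 → 25 → 19 → 16 → 14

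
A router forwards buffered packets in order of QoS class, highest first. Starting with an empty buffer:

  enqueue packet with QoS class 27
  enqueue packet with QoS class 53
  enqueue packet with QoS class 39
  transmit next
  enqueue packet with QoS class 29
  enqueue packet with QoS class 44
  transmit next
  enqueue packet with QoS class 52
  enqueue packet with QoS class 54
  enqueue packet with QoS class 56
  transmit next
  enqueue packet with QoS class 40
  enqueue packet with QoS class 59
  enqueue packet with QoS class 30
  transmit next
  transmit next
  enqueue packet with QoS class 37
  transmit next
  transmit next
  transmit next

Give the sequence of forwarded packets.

53, 44, 56, 59, 54, 52, 40, 39

insert 27 → {27}
insert 53 → {53, 27}
insert 39 → {53, 39, 27}
transmit next → 53; now {39, 27}
insert 29 → {39, 29, 27}
insert 44 → {44, 39, 29, 27}
transmit next → 44; now {39, 29, 27}
insert 52 → {52, 39, 29, 27}
insert 54 → {54, 52, 39, 29, 27}
insert 56 → {56, 54, 52, 39, 29, 27}
transmit next → 56; now {54, 52, 39, 29, 27}
insert 40 → {54, 52, 40, 39, 29, 27}
insert 59 → {59, 54, 52, 40, 39, 29, 27}
insert 30 → {59, 54, 52, 40, 39, 30, 29, 27}
transmit next → 59; now {54, 52, 40, 39, 30, 29, 27}
transmit next → 54; now {52, 40, 39, 30, 29, 27}
insert 37 → {52, 40, 39, 37, 30, 29, 27}
transmit next → 52; now {40, 39, 37, 30, 29, 27}
transmit next → 40; now {39, 37, 30, 29, 27}
transmit next → 39; now {37, 30, 29, 27}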